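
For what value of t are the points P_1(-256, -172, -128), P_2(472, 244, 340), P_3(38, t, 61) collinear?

-4

Collinearity requires P_1P_2 × P_1P_3 = 0; each component is linear in t.
The x-component gives (-468)t + (-1872) = 0, so t = -4.
The remaining components then also vanish.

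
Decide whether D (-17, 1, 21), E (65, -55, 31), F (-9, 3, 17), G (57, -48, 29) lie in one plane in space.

Yes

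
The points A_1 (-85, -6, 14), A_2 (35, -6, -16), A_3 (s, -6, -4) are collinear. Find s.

-13

Collinearity requires A_1A_2 × A_1A_3 = 0; each component is linear in s.
The y-component gives (-30)s + (-390) = 0, so s = -13.
The remaining components then also vanish.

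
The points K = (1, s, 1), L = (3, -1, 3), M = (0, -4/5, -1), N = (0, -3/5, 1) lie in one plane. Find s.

-4/5

Coplanarity ⇔ det[KL; KM; KN] = 0.
Expanding, this is linear in s: (-6)s + (-24/5) = 0.
So s = -4/5.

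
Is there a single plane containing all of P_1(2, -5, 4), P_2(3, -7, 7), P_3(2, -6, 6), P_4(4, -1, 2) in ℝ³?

No

A normal to the plane through P_1, P_2, P_3 is n = P_1P_2 × P_1P_3 = (-1, -2, -1).
The plane has equation n·P = 4. For P_4: n·P_4 = -4.
-4 ≠ 4, so P_4 is off the plane.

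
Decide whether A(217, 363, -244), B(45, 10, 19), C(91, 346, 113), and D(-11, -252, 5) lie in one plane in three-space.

With A as base: AB = (-172, -353, 263), AC = (-126, -17, 357), AD = (-228, -615, 249).
AC × AD = (215322, -50022, 73614).
AB · (AC × AD) = -17136.
Since -17136 ≠ 0, the four points are not coplanar.

No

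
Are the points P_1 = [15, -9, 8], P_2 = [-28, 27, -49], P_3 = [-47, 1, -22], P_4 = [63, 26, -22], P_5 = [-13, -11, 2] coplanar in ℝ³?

No

The plane through P_1, P_2, P_3 has normal n = P_1P_2 × P_1P_3 = (-510, 2244, 1802) and equation n·P = -13430.
Checking the remaining points: n·P_4 = -13430, n·P_5 = -14450.
Since n·P_5 = -14450 ≠ -13430, P_5 is off the plane and the points are not all coplanar.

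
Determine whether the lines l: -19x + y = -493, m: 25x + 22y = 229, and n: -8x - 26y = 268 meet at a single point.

Yes

The three lines meet at one point iff the augmented coefficient matrix [aᵢ bᵢ cᵢ] has rank < 3, i.e. its determinant vanishes.
Here the determinant is 0.
It vanishes, so the lines are concurrent at (25, -18).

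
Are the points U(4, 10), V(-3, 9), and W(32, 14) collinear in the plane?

UV = (-7, -1), UW = (28, 4).
Twice the signed area of △UVW is (-7)(4) − (-1)(28) = 0.
The triangle is degenerate (zero area), so the points are collinear.

Yes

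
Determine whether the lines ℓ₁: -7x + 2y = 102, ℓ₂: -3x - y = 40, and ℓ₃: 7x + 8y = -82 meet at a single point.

Yes

Intersecting ℓ₁ and ℓ₂: solving the 2×2 system gives (x, y) = (-14, 2).
Substitute into ℓ₃: (7)(-14) + (8)(2) = -82.
This equals -82, so (-14, 2) lies on all three lines and they are concurrent.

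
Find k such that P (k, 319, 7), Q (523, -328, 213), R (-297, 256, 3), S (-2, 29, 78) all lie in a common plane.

-290

Coplanarity ⇔ det[PQ; PR; PS] = 0.
Expanding, this is linear in k: (3870)k + (1122300) = 0.
So k = -290.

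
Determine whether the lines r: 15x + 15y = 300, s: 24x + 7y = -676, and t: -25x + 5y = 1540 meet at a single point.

Yes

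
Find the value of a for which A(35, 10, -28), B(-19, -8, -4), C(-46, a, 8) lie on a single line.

-17

Collinearity requires AB × AC = 0; each component is linear in a.
The x-component gives (-24)a + (-408) = 0, so a = -17.
The remaining components then also vanish.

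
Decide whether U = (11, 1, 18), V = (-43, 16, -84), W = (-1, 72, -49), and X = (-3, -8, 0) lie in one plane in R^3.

Yes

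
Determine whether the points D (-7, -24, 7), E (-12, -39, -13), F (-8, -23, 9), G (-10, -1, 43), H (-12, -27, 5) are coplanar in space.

Yes

The plane through D, E, F has normal n = DE × DF = (-10, 30, -20) and equation n·P = -790.
Checking the remaining points: n·G = -790, n·H = -790.
All equal -790, so all 5 points lie in one plane.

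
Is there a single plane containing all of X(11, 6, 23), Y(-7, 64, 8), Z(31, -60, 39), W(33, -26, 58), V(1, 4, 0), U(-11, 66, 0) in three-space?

The plane through X, Y, Z has normal n = XY × XZ = (-62, -12, 28) and equation n·P = -110.
Checking the remaining points: n·W = -110, n·V = -110, n·U = -110.
All equal -110, so all 6 points lie in one plane.

Yes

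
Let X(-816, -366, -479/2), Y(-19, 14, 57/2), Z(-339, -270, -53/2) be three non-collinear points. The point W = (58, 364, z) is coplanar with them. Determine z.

-71

A normal to the plane is n = XY × XZ = (55212, -41925, -104748).
W lies in the plane iff n · XW = 0.
This gives (-104748)z + (-7437108) = 0, so z = -71.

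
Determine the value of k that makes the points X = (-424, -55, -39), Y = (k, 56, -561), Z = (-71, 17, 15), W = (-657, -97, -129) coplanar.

Normal to plane XZW: n = (-4212, 19188, 1950); plane equation n·P = 654498.
Requiring n·Y = 654498: (-4212)k + (-19422) = 654498.
So k = -160.

-160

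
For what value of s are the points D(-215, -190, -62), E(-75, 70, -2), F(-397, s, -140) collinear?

Direction DE = (140, 260, 60). From the x-coordinate of F, the parameter along the line is τ = (-397 − (-215))/140 = -13/10.
Then s = (-190) + (-13/10)·(260) = -528.

-528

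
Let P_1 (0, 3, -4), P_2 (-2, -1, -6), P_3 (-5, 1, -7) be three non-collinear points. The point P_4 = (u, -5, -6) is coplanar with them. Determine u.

0

A normal to the plane is n = P_1P_2 × P_1P_3 = (8, 4, -16).
P_4 lies in the plane iff n · P_1P_4 = 0.
This gives (8)u + (0) = 0, so u = 0.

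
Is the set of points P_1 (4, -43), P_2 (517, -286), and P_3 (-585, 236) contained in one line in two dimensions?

Yes

P_1P_2 = (513, -243), P_1P_3 = (-589, 279).
Twice the signed area of △P_1P_2P_3 is (513)(279) − (-243)(-589) = 0.
The triangle is degenerate (zero area), so the points are collinear.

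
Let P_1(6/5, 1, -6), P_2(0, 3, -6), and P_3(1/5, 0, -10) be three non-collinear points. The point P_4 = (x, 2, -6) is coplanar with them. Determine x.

A normal to the plane is n = P_1P_2 × P_1P_3 = (-8, -24/5, 16/5).
P_4 lies in the plane iff n · P_1P_4 = 0.
This gives (-8)x + (24/5) = 0, so x = 3/5.

3/5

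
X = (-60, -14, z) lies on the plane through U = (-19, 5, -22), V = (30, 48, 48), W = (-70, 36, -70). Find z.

-75

The plane through U, V, W has equation −4234x − 1218y + 3712z = -7308.
Substituting X: (3712)z + (271092) = -7308, so z = -75.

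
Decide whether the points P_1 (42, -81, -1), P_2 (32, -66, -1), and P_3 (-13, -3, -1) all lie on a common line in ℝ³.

No

P_1P_2 = (-10, 15, 0), P_1P_3 = (-55, 78, 0).
P_1P_2 × P_1P_3 = (0, 0, 45).
The cross product is nonzero, so the points do not lie on one line.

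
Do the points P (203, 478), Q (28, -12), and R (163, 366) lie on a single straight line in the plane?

Yes

PQ = (-175, -490), PR = (-40, -112).
Twice the signed area of △PQR is (-175)(-112) − (-490)(-40) = 0.
The triangle is degenerate (zero area), so the points are collinear.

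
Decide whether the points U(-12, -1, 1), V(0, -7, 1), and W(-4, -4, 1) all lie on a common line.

UV = (12, -6, 0), UW = (8, -3, 0).
UV × UW = (0, 0, 12).
The cross product is nonzero, so the points do not lie on one line.

No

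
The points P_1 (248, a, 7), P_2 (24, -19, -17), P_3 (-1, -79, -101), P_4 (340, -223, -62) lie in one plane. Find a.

-115

The points are coplanar iff P_1P_2 · (P_1P_3 × P_1P_4) = 0.
Expanding, this is linear in a: (27669)a + (3181935) = 0.
So a = -115.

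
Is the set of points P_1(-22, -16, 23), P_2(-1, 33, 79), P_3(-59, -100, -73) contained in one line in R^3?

No

P_1P_2 = (21, 49, 56), P_1P_3 = (-37, -84, -96).
Comparing components 3 and 1: (56)(-37) − (21)(-96) = -56 ≠ 0, so P_1P_2 and P_1P_3 are not parallel and the points are not collinear.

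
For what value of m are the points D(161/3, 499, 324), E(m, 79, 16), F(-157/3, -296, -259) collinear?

-7/3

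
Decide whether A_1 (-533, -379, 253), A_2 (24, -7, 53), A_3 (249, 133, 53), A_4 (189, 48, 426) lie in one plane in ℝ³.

No

The four points are coplanar iff the 3×3 determinant with rows A_1A_2, A_1A_3, A_1A_4 is zero.
Rows: (557, 372, -200), (782, 512, -200), (722, 427, 173).
Expanding along the first row: (557)(173976) − (372)(279686) + (-200)(-35750) = 11440.
Nonzero ⇒ not coplanar.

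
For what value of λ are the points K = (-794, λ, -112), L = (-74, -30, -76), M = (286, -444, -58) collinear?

Collinearity requires KL × KM = 0; each component is linear in λ.
The x-component gives (-18)λ + (14364) = 0, so λ = 798.
The remaining components then also vanish.

798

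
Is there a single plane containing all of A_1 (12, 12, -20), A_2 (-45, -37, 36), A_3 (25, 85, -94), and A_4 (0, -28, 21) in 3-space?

No

The four points are coplanar iff the 3×3 determinant with rows A_1A_2, A_1A_3, A_1A_4 is zero.
Rows: (-57, -49, 56), (13, 73, -74), (-12, -40, 41).
Expanding along the first row: (-57)(33) − (-49)(-355) + (56)(356) = 660.
Nonzero ⇒ not coplanar.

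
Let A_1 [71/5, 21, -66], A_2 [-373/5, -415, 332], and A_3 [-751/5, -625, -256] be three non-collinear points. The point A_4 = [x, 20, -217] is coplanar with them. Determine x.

The plane through A_1, A_2, A_3 has equation 339948x − (411516/5)y − (71568/5)z = 4043592.
Substituting A_4: (339948)x + (7299936/5) = 4043592, so x = 38/5.

38/5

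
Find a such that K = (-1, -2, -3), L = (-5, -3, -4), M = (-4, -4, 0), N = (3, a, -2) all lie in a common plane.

-1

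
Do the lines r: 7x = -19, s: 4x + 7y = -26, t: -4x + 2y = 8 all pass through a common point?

No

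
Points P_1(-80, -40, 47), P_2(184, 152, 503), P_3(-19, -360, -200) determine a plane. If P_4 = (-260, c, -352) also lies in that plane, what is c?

-262

The plane through P_1, P_2, P_3 has equation 98496x + 93024y − 96192z = -16121664.
Substituting P_4: (93024)c + (8250624) = -16121664, so c = -262.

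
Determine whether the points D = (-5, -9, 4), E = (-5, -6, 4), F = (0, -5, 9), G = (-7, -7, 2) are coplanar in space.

Yes

The four points are coplanar iff the 3×3 determinant with rows DE, DF, DG is zero.
Rows: (0, 3, 0), (5, 4, 5), (-2, 2, -2).
Expanding along the first row: (0)(-18) − (3)(0) + (0)(18) = 0.
Zero determinant ⇒ coplanar.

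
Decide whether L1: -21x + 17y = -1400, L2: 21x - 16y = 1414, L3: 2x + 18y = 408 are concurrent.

Yes

Intersecting L1 and L2: solving the 2×2 system gives (x, y) = (78, 14).
Substitute into L3: (2)(78) + (18)(14) = 408.
This equals 408, so (78, 14) lies on all three lines and they are concurrent.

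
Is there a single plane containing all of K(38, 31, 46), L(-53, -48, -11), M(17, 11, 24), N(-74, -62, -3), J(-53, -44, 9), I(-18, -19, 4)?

Yes

The plane through K, L, M has normal n = KL × KM = (598, -805, 161) and equation n·P = 5175.
Checking the remaining points: n·N = 5175, n·J = 5175, n·I = 5175.
All equal 5175, so all 6 points lie in one plane.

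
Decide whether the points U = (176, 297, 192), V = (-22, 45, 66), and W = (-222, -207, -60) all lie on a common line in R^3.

UV = (-198, -252, -126), UW = (-398, -504, -252).
Comparing components 3 and 1: (-126)(-398) − (-198)(-252) = 252 ≠ 0, so UV and UW are not parallel and the points are not collinear.

No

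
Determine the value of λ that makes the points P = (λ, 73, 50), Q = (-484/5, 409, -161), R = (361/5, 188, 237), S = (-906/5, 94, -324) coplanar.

-77/5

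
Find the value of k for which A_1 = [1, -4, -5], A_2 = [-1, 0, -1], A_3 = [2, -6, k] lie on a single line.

-7

Collinearity requires A_1A_2 × A_1A_3 = 0; each component is linear in k.
The x-component gives (4)k + (28) = 0, so k = -7.
The remaining components then also vanish.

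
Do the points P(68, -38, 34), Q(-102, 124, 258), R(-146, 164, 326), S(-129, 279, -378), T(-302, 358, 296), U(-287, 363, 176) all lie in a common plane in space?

The plane through P, Q, R has normal n = PQ × PR = (2056, 1704, 328) and equation n·X = 86208.
Checking the remaining points: n·S = 86208, n·T = 86208, n·U = 86208.
All equal 86208, so all 6 points lie in one plane.

Yes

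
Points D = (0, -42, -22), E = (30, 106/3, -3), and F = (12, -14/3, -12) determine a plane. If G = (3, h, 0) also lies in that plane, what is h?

58/3

The plane through D, E, F has equation 64x − 72y + 192z = -1200.
Substituting G: (-72)h + (192) = -1200, so h = 58/3.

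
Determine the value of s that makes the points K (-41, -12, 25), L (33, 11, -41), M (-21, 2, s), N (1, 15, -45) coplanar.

Normal to plane KLN: n = (172, 2408, 1032); plane equation n·P = -10148.
Requiring n·M = -10148: (1032)s + (1204) = -10148.
So s = -11.

-11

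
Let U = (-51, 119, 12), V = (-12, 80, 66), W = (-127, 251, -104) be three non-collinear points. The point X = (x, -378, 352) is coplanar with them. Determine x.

A normal to the plane is n = UV × UW = (-2604, 420, 2184).
X lies in the plane iff n · UX = 0.
This gives (-2604)x + (401016) = 0, so x = 154.

154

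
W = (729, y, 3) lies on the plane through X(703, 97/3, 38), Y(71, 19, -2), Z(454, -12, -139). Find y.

24

The plane through X, Y, Z has equation (1760/3)x − 101904y + (74096/3)z = -1943920.
Substituting W: (-101904)y + (501776) = -1943920, so y = 24.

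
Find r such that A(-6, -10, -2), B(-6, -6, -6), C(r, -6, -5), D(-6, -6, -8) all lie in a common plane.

The points are coplanar iff AB · (AC × AD) = 0.
Expanding, this is linear in r: (8)r + (48) = 0.
So r = -6.

-6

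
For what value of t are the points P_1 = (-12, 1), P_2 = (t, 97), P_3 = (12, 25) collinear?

Collinearity: (P_2 − P_1) must be parallel to (P_3 − P_1) = (24, 24).
Cross-multiplying the components: (t − (-12))·(24) = (96)·(24).
Solving gives t = 84.

84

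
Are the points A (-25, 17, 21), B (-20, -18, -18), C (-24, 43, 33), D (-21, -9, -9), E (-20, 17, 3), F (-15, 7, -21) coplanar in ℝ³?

Yes

The plane through A, B, C has normal n = AB × AC = (594, -99, 165) and equation n·P = -13068.
Checking the remaining points: n·D = -13068, n·E = -13068, n·F = -13068.
All equal -13068, so all 6 points lie in one plane.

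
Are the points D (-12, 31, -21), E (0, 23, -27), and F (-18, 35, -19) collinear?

No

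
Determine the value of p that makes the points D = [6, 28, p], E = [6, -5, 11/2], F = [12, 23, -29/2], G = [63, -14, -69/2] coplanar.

-25/2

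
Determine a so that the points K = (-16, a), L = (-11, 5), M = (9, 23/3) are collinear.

13/3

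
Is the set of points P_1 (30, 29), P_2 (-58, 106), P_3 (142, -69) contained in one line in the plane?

Yes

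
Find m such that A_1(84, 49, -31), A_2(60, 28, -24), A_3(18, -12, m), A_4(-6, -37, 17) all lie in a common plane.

The points are coplanar iff A_1A_2 · (A_1A_3 × A_1A_4) = 0.
Expanding, this is linear in m: (-174)m + (-348) = 0.
So m = -2.

-2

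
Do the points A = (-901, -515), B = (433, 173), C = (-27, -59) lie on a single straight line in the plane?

No

AB = (1334, 688), AC = (874, 456).
If collinear, AC would be a scalar multiple of AB. But (1334)·(456) ≠ (688)·(874) (difference 6992), so they are not parallel; the points are not collinear.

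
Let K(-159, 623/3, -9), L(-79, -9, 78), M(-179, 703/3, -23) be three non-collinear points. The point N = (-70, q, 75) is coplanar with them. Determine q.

A normal to the plane is n = KL × KM = (2140/3, -620, -2200).
N lies in the plane iff n · KN = 0.
This gives (-620)q + (7440) = 0, so q = 12.

12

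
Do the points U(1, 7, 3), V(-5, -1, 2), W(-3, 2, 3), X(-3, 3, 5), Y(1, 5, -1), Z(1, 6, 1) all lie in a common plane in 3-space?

Yes

The plane through U, V, W has normal n = UV × UW = (-5, 4, -2) and equation n·P = 17.
Checking the remaining points: n·X = 17, n·Y = 17, n·Z = 17.
All equal 17, so all 6 points lie in one plane.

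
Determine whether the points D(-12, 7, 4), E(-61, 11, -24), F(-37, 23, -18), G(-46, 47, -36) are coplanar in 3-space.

The four points are coplanar iff the 3×3 determinant with rows DE, DF, DG is zero.
Rows: (-49, 4, -28), (-25, 16, -22), (-34, 40, -40).
Expanding along the first row: (-49)(240) − (4)(252) + (-28)(-456) = 0.
Zero determinant ⇒ coplanar.

Yes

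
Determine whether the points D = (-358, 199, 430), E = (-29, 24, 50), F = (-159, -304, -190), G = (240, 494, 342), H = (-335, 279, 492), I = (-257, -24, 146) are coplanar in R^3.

No

The plane through D, E, F has normal n = DE × DF = (-82640, 128360, -130662) and equation n·P = -1055900.
Checking the remaining points: n·G = -1110164, n·H = -788864, n·I = -918812.
Since n·G = -1110164 ≠ -1055900, G is off the plane and the points are not all coplanar.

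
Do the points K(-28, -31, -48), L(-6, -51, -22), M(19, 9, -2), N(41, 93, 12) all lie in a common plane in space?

Yes

A normal to the plane through K, L, M is n = KL × KM = (-1960, 210, 1820).
The plane has equation n·P = -38990. For N: n·N = -38990.
Equal, so N lies in the plane and all four are coplanar.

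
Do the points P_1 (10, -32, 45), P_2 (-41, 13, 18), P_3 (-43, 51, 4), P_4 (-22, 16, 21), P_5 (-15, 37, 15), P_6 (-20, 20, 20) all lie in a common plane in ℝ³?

Yes

The plane through P_1, P_2, P_3 has normal n = P_1P_2 × P_1P_3 = (396, -660, -1848) and equation n·P = -58080.
Checking the remaining points: n·P_4 = -58080, n·P_5 = -58080, n·P_6 = -58080.
All equal -58080, so all 6 points lie in one plane.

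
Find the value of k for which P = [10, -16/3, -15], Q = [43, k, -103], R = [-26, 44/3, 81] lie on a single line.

Direction PR = (-36, 20, 96). From the x-coordinate of Q, the parameter along the line is τ = (43 − 10)/(-36) = -11/12.
Then k = (-16/3) + (-11/12)·(20) = -71/3.

-71/3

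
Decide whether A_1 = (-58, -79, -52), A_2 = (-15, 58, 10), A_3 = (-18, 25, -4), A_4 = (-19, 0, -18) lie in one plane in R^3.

No

With A_1 as base: A_1A_2 = (43, 137, 62), A_1A_3 = (40, 104, 48), A_1A_4 = (39, 79, 34).
A_1A_3 × A_1A_4 = (-256, 512, -896).
A_1A_2 · (A_1A_3 × A_1A_4) = 3584.
Since 3584 ≠ 0, the four points are not coplanar.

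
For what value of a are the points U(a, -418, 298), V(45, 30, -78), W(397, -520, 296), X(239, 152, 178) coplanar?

389

Coplanarity ⇔ det[UV; UW; UX] = 0.
Expanding, this is linear in a: (186428)a + (-72520492) = 0.
So a = 389.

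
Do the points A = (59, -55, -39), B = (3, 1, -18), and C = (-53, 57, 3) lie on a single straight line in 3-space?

Yes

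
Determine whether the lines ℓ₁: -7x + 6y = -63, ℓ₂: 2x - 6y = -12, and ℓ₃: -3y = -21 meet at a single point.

Yes

Intersecting ℓ₁ and ℓ₂: solving the 2×2 system gives (x, y) = (15, 7).
Substitute into ℓ₃: (0)(15) + (-3)(7) = -21.
This equals -21, so (15, 7) lies on all three lines and they are concurrent.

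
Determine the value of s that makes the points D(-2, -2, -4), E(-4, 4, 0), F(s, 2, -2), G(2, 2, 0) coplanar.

-6

Coplanarity ⇔ det[DE; DF; DG] = 0.
Expanding, this is linear in s: (-8)s + (-48) = 0.
So s = -6.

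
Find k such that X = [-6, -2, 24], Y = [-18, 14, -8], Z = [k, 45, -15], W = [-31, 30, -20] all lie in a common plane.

-44

Normal to plane XYW: n = (320, 272, 16); plane equation n·P = -2080.
Requiring n·Z = -2080: (320)k + (12000) = -2080.
So k = -44.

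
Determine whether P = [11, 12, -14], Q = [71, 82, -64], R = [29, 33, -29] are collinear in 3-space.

Yes

PQ = (60, 70, -50), PR = (18, 21, -15).
Each component of PR is 3/10 times the corresponding component of PQ, so PR = 3/10·PQ and the points are collinear.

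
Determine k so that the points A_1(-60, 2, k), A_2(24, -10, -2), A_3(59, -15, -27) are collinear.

Collinearity requires A_1A_2 × A_1A_3 = 0; each component is linear in k.
The x-component gives (-5)k + (290) = 0, so k = 58.
The remaining components then also vanish.

58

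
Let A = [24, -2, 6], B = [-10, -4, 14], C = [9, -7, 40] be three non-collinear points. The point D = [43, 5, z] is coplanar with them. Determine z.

-42

The plane through A, B, C has equation −28x + 1036y + 140z = -1904.
Substituting D: (140)z + (3976) = -1904, so z = -42.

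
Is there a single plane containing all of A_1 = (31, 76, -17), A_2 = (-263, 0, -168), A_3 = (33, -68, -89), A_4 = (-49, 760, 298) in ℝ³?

Yes

A normal to the plane through A_1, A_2, A_3 is n = A_1A_2 × A_1A_3 = (-16272, -21470, 42488).
The plane has equation n·P = -2858448. For A_4: n·A_4 = -2858448.
Equal, so A_4 lies in the plane and all four are coplanar.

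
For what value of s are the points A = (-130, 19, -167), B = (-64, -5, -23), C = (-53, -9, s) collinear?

Collinearity requires AB × AC = 0; each component is linear in s.
The x-component gives (-24)s + (24) = 0, so s = 1.
The remaining components then also vanish.

1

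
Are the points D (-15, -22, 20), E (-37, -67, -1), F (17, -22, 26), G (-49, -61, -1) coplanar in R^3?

Yes

A normal to the plane through D, E, F is n = DE × DF = (-270, -540, 1440).
The plane has equation n·P = 44730. For G: n·G = 44730.
Equal, so G lies in the plane and all four are coplanar.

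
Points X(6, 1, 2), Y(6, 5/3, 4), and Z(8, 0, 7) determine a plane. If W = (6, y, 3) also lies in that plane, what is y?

4/3

A normal to the plane is n = XY × XZ = (16/3, 4, -4/3).
W lies in the plane iff n · XW = 0.
This gives (4)y + (-16/3) = 0, so y = 4/3.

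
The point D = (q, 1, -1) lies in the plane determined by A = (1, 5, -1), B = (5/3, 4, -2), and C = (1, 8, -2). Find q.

5/3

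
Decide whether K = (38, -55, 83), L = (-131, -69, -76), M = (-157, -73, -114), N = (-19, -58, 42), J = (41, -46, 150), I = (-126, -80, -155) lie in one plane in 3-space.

Yes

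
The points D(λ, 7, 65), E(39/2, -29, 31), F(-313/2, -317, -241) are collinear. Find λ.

Direction EF = (-176, -288, -272). From the y-coordinate of D, the parameter along the line is τ = (7 − (-29))/(-288) = -1/8.
Then λ = 39/2 + (-1/8)·(-176) = 83/2.

83/2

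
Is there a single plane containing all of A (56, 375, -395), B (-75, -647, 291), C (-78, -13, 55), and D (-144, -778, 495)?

The four points are coplanar iff the 3×3 determinant with rows AB, AC, AD is zero.
Rows: (-131, -1022, 686), (-134, -388, 450), (-200, -1153, 890).
Expanding along the first row: (-131)(173530) − (-1022)(-29260) + (686)(76902) = 118622.
Nonzero ⇒ not coplanar.

No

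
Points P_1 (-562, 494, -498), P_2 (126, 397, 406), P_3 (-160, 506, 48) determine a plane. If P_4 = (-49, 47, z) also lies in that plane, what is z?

79

Coplanarity requires P_1P_2 · (P_1P_3 × P_1P_4) = 0.
P_1P_2 = (688, -97, 904), P_1P_3 = (402, 12, 546); the triple product is linear in z with coefficient 47250 and constant term -3732750.
Setting it to zero: z = 79.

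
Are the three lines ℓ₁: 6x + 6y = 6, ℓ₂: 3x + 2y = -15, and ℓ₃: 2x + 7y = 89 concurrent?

No

Intersecting ℓ₁ and ℓ₂: solving the 2×2 system gives (x, y) = (-17, 18).
Substitute into ℓ₃: (2)(-17) + (7)(18) = 92.
But ℓ₃ requires 89 ≠ 92, so the three lines have no common point.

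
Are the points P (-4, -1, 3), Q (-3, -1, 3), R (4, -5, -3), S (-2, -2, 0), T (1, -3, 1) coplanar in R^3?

The plane through P, Q, R has normal n = PQ × PR = (0, 6, -4) and equation n·X = -18.
Checking the remaining points: n·S = -12, n·T = -22.
Since n·S = -12 ≠ -18, S is off the plane and the points are not all coplanar.

No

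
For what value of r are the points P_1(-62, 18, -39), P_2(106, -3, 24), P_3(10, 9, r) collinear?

Collinearity requires P_1P_2 × P_1P_3 = 0; each component is linear in r.
The x-component gives (-21)r + (-252) = 0, so r = -12.
The remaining components then also vanish.

-12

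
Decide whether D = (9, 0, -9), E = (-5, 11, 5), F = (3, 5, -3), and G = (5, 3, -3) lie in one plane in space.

A normal to the plane through D, E, F is n = DE × DF = (-4, 0, -4).
The plane has equation n·P = 0. For G: n·G = -8.
-8 ≠ 0, so G is off the plane.

No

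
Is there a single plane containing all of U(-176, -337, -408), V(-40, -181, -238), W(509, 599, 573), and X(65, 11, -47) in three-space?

No

The four points are coplanar iff the 3×3 determinant with rows UV, UW, UX is zero.
Rows: (136, 156, 170), (685, 936, 981), (241, 348, 361).
Expanding along the first row: (136)(-3492) − (156)(10864) + (170)(12804) = 6984.
Nonzero ⇒ not coplanar.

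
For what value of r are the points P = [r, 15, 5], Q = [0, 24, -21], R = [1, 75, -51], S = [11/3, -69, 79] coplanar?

The points are coplanar iff PQ · (PR × PS) = 0.
Expanding, this is linear in r: (-2310)r + (5390) = 0.
So r = 7/3.

7/3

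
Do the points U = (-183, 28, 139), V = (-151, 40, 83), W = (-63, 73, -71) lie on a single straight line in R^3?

UV = (32, 12, -56), UW = (120, 45, -210).
UV × UW = (0, 0, 0).
The cross product vanishes, so the three points are collinear.

Yes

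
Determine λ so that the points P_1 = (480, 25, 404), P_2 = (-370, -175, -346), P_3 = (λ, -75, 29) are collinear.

Collinearity requires P_1P_2 × P_1P_3 = 0; each component is linear in λ.
The y-component gives (-750)λ + (41250) = 0, so λ = 55.
The remaining components then also vanish.

55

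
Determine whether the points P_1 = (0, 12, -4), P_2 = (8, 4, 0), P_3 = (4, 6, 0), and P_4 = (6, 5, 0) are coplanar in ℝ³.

With P_1 as base: P_1P_2 = (8, -8, 4), P_1P_3 = (4, -6, 4), P_1P_4 = (6, -7, 4).
P_1P_3 × P_1P_4 = (4, 8, 8).
P_1P_2 · (P_1P_3 × P_1P_4) = 0.
The scalar triple product vanishes, so the four points are coplanar.

Yes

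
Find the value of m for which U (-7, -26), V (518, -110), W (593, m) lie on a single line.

The three points are collinear iff det[UV; UW] = 0.
This determinant is linear in m: (525)m + (64050) = 0, so m = -122.

-122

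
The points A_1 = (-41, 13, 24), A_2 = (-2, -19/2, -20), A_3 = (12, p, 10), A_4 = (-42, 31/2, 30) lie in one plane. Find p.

Normal to plane A_1A_2A_4: n = (-25, -190, 75); plane equation n·P = 355.
Requiring n·A_3 = 355: (-190)p + (450) = 355.
So p = 1/2.

1/2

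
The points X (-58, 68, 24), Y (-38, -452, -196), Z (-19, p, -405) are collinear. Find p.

Direction XY = (20, -520, -220). From the x-coordinate of Z, the parameter along the line is τ = (-19 − (-58))/20 = 39/20.
Then p = 68 + 39/20·(-520) = -946.

-946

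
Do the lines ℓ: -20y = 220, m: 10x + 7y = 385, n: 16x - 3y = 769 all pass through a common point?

Intersecting ℓ and m: solving the 2×2 system gives (x, y) = (231/5, -11).
Substitute into n: (16)(231/5) + (-3)(-11) = 3861/5.
But n requires 769 ≠ 3861/5, so the three lines have no common point.

No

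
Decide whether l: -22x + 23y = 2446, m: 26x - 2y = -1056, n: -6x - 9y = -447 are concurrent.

No

Lines aᵢx + bᵢy = cᵢ with pairwise distinct directions are concurrent exactly when det[aᵢ bᵢ cᵢ] = 0.
Here the determinant is 738.
Nonzero, so no common point exists.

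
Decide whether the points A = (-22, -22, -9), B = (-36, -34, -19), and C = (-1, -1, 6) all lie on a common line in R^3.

No

AB = (-14, -12, -10), AC = (21, 21, 15).
Comparing components 2 and 3: (-12)(15) − (-10)(21) = 30 ≠ 0, so AB and AC are not parallel and the points are not collinear.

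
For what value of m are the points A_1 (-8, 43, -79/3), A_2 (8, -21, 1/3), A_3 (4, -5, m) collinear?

-19/3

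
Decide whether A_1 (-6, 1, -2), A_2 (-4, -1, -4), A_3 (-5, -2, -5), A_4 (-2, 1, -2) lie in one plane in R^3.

A normal to the plane through A_1, A_2, A_3 is n = A_1A_2 × A_1A_3 = (0, 4, -4).
The plane has equation n·P = 12. For A_4: n·A_4 = 12.
Equal, so A_4 lies in the plane and all four are coplanar.

Yes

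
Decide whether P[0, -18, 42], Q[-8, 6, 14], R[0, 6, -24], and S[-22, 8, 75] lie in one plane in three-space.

The four points are coplanar iff the 3×3 determinant with rows PQ, PR, PS is zero.
Rows: (-8, 24, -28), (0, 24, -66), (-22, 26, 33).
Expanding along the first row: (-8)(2508) − (24)(-1452) + (-28)(528) = 0.
Zero determinant ⇒ coplanar.

Yes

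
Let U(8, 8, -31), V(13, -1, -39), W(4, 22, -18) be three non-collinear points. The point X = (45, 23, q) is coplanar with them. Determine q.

-11

A normal to the plane is n = UV × UW = (-5, -33, 34).
X lies in the plane iff n · UX = 0.
This gives (34)q + (374) = 0, so q = -11.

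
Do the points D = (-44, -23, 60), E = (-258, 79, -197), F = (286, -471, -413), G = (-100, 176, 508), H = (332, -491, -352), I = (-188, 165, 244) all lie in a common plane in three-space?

Yes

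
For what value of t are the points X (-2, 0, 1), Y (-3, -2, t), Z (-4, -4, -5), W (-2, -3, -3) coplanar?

-2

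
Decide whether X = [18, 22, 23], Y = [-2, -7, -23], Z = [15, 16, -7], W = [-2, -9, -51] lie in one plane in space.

Yes

A normal to the plane through X, Y, Z is n = XY × XZ = (594, -462, 33).
The plane has equation n·P = 1287. For W: n·W = 1287.
Equal, so W lies in the plane and all four are coplanar.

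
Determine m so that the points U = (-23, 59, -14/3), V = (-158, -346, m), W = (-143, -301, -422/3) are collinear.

Collinearity requires UV × UW = 0; each component is linear in m.
The x-component gives (360)m + (56760) = 0, so m = -473/3.
The remaining components then also vanish.

-473/3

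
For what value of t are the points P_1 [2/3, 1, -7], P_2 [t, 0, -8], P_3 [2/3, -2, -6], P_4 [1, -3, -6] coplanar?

2

The points are coplanar iff P_1P_2 · (P_1P_3 × P_1P_4) = 0.
Expanding, this is linear in t: (1)t + (-2) = 0.
So t = 2.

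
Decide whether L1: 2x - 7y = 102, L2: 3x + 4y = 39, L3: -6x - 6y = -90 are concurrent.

Intersecting L1 and L2: solving the 2×2 system gives (x, y) = (681/29, -228/29).
Substitute into L3: (-6)(681/29) + (-6)(-228/29) = -2718/29.
But L3 requires -90 ≠ -2718/29, so the three lines have no common point.

No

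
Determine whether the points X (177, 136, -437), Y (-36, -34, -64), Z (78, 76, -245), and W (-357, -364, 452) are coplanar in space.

No

A normal to the plane through X, Y, Z is n = XY × XZ = (-10260, 3969, -4050).
The plane has equation n·P = 493614. For W: n·W = 387504.
387504 ≠ 493614, so W is off the plane.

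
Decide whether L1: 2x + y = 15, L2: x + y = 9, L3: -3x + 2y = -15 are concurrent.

No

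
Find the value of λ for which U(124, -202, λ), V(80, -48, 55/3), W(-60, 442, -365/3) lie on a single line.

Collinearity requires UV × UW = 0; each component is linear in λ.
The x-component gives (490)λ + (-91630/3) = 0, so λ = 187/3.
The remaining components then also vanish.

187/3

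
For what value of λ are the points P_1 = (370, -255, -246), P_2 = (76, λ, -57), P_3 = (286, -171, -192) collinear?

39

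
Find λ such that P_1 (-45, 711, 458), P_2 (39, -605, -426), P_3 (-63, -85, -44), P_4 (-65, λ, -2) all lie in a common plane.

-21

The points are coplanar iff P_1P_2 · (P_1P_3 × P_1P_4) = 0.
Expanding, this is linear in λ: (58080)λ + (1219680) = 0.
So λ = -21.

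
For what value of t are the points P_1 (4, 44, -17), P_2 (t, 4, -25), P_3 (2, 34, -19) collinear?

-4

Direction P_1P_3 = (-2, -10, -2). From the y-coordinate of P_2, the parameter along the line is τ = (4 − 44)/(-10) = 4.
Then t = 4 + 4·(-2) = -4.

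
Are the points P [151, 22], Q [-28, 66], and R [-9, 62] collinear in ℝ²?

No

PQ = (-179, 44), PR = (-160, 40).
det[PQ; PR] = (-179)(40) − (44)(-160) = -120.
The determinant is nonzero, so they are not collinear.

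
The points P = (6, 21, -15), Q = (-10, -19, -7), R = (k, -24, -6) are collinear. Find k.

-12

Collinearity requires PQ × PR = 0; each component is linear in k.
The y-component gives (8)k + (96) = 0, so k = -12.
The remaining components then also vanish.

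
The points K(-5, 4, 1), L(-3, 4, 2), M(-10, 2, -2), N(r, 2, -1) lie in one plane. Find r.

-8

Normal to plane KLM: n = (2, 1, -4); plane equation n·P = -10.
Requiring n·N = -10: (2)r + (6) = -10.
So r = -8.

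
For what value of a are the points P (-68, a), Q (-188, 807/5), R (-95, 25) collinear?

-73/5

The three points are collinear iff det[PQ; PR] = 0.
This determinant is linear in a: (93)a + (6789/5) = 0, so a = -73/5.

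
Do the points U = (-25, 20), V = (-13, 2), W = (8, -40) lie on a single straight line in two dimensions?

UV = (12, -18), UW = (33, -60).
If collinear, UW would be a scalar multiple of UV. But (12)·(-60) ≠ (-18)·(33) (difference -126), so they are not parallel; the points are not collinear.

No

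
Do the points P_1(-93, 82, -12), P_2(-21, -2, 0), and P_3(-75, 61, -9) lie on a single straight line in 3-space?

Yes

P_1P_2 = (72, -84, 12), P_1P_3 = (18, -21, 3).
P_1P_2 × P_1P_3 = (0, 0, 0).
The cross product vanishes, so the three points are collinear.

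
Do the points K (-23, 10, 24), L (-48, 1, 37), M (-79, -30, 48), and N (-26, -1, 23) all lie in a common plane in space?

The four points are coplanar iff the 3×3 determinant with rows KL, KM, KN is zero.
Rows: (-25, -9, 13), (-56, -40, 24), (-3, -11, -1).
Expanding along the first row: (-25)(304) − (-9)(128) + (13)(496) = 0.
Zero determinant ⇒ coplanar.

Yes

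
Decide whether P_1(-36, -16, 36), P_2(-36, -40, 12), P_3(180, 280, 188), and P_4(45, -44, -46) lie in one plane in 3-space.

Yes

The four points are coplanar iff the 3×3 determinant with rows P_1P_2, P_1P_3, P_1P_4 is zero.
Rows: (0, -24, -24), (216, 296, 152), (81, -28, -82).
Expanding along the first row: (0)(-20016) − (-24)(-30024) + (-24)(-30024) = 0.
Zero determinant ⇒ coplanar.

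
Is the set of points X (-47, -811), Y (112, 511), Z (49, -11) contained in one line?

No

XY = (159, 1322), XZ = (96, 800).
Twice the signed area of △XYZ is (159)(800) − (1322)(96) = 288.
The area is nonzero, so the three points are not collinear.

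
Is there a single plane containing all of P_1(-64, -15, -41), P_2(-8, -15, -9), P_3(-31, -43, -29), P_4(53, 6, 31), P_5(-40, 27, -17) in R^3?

The plane through P_1, P_2, P_3 has normal n = P_1P_2 × P_1P_3 = (896, 384, -1568) and equation n·P = 1184.
Checking the remaining points: n·P_4 = 1184, n·P_5 = 1184.
All equal 1184, so all 5 points lie in one plane.

Yes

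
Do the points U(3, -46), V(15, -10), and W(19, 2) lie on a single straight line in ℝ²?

Yes

UV = (12, 36), UW = (16, 48).
Checking proportionality: UW = 4/3·UV, so the vectors are parallel and the points are collinear.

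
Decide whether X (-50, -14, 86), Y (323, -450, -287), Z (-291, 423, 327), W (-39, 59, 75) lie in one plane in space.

Yes

The four points are coplanar iff the 3×3 determinant with rows XY, XZ, XW is zero.
Rows: (373, -436, -373), (-241, 437, 241), (11, 73, -11).
Expanding along the first row: (373)(-22400) − (-436)(0) + (-373)(-22400) = 0.
Zero determinant ⇒ coplanar.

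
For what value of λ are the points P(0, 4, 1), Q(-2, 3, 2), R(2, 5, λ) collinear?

Direction PQ = (-2, -1, 1). From the x-coordinate of R, the parameter along the line is τ = (2 − 0)/(-2) = -1.
Then λ = 1 + (-1)·(1) = 0.

0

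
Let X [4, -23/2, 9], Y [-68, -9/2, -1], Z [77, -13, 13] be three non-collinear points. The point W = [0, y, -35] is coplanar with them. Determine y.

57/2

Coplanarity requires XY · (XZ × XW) = 0.
XY = (-72, 7, -10), XZ = (73, -3/2, 4); the triple product is linear in y with coefficient -442 and constant term 12597.
Setting it to zero: y = 57/2.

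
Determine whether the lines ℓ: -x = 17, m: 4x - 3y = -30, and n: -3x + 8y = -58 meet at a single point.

No

The three lines meet at one point iff the augmented coefficient matrix [aᵢ bᵢ cᵢ] has rank < 3, i.e. its determinant vanishes.
Here the determinant is -23.
Nonzero, so no common point exists.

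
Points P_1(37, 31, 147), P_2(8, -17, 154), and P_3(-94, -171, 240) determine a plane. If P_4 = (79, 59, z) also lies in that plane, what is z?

-35

Coplanarity requires P_1P_2 · (P_1P_3 × P_1P_4) = 0.
P_1P_2 = (-29, -48, 7), P_1P_3 = (-131, -202, 93); the triple product is linear in z with coefficient -430 and constant term -15050.
Setting it to zero: z = -35.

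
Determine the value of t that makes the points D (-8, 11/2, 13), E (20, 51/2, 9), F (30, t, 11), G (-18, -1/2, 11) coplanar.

63/2

The points are coplanar iff DE · (DF × DG) = 0.
Expanding, this is linear in t: (-96)t + (3024) = 0.
So t = 63/2.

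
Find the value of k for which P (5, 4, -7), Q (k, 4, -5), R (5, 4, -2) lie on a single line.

Direction PR = (0, 0, 5). From the z-coordinate of Q, the parameter along the line is τ = (-5 − (-7))/5 = 2/5.
Then k = 5 + 2/5·(0) = 5.

5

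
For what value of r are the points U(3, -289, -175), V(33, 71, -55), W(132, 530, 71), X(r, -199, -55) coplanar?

-192

Coplanarity ⇔ det[UV; UW; UX] = 0.
Expanding, this is linear in r: (-9720)r + (-1866240) = 0.
So r = -192.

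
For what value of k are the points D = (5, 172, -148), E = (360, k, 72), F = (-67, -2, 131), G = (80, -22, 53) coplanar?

-188

Normal to plane DFG: n = (19152, 35397, 27018); plane equation n·P = 2185380.
Requiring n·E = 2185380: (35397)k + (8840016) = 2185380.
So k = -188.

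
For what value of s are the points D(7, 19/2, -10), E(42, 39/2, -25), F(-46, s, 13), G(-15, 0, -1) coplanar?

Normal to plane DEG: n = (-105/2, 15, -225/2); plane equation n·P = 900.
Requiring n·F = 900: (15)s + (1905/2) = 900.
So s = -7/2.

-7/2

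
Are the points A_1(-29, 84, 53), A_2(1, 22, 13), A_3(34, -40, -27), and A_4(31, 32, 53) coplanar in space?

The four points are coplanar iff the 3×3 determinant with rows A_1A_2, A_1A_3, A_1A_4 is zero.
Rows: (30, -62, -40), (63, -124, -80), (60, -52, 0).
Expanding along the first row: (30)(-4160) − (-62)(4800) + (-40)(4164) = 6240.
Nonzero ⇒ not coplanar.

No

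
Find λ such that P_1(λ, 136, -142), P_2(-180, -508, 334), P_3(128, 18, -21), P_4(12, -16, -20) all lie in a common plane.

16

Coplanarity ⇔ det[P_1P_2; P_1P_3; P_1P_4] = 0.
Expanding, this is linear in λ: (11544)λ + (-184704) = 0.
So λ = 16.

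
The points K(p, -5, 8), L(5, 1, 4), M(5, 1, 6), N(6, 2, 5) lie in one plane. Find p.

-1

The points are coplanar iff KL · (KM × KN) = 0.
Expanding, this is linear in p: (2)p + (2) = 0.
So p = -1.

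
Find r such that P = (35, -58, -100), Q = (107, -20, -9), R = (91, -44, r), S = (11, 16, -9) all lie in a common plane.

-51

Coplanarity ⇔ det[PQ; PR; PS] = 0.
Expanding, this is linear in r: (-6240)r + (-318240) = 0.
So r = -51.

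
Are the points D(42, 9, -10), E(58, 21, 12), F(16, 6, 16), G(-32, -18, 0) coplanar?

No

The four points are coplanar iff the 3×3 determinant with rows DE, DF, DG is zero.
Rows: (16, 12, 22), (-26, -3, 26), (-74, -27, 10).
Expanding along the first row: (16)(672) − (12)(1664) + (22)(480) = 1344.
Nonzero ⇒ not coplanar.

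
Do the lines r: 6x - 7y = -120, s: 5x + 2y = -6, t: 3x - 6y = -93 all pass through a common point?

No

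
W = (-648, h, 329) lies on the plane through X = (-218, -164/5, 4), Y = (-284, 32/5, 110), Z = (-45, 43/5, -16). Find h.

A normal to the plane is n = XY × XZ = (-25862/5, 17018, -9514).
W lies in the plane iff n · XW = 0.
This gives (17018)h + (-1548638/5) = 0, so h = 91/5.

91/5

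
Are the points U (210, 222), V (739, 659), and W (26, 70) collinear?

Yes

UV = (529, 437), UW = (-184, -152).
Checking proportionality: UW = -8/23·UV, so the vectors are parallel and the points are collinear.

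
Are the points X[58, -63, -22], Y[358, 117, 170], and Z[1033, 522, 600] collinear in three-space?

XY = (300, 180, 192), XZ = (975, 585, 622).
Comparing components 2 and 3: (180)(622) − (192)(585) = -360 ≠ 0, so XY and XZ are not parallel and the points are not collinear.

No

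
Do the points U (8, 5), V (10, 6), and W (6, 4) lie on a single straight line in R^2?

UV = (2, 1), UW = (-2, -1).
det[UV; UW] = (2)(-1) − (1)(-2) = 0.
The determinant is zero, so the points are collinear.

Yes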